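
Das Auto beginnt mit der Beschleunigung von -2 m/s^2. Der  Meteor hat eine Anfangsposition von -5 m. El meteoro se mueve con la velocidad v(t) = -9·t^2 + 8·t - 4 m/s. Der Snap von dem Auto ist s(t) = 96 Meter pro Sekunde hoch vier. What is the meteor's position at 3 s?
Starting from velocity v(t) = -9·t^2 + 8·t - 4, we take 1 integral. Taking ∫v(t)dt and applying x(0) = -5, we find x(t) = -3·t^3 + 4·t^2 - 4·t - 5. From the given position equation x(t) = -3·t^3 + 4·t^2 - 4·t - 5, we substitute t = 3 to get x = -62.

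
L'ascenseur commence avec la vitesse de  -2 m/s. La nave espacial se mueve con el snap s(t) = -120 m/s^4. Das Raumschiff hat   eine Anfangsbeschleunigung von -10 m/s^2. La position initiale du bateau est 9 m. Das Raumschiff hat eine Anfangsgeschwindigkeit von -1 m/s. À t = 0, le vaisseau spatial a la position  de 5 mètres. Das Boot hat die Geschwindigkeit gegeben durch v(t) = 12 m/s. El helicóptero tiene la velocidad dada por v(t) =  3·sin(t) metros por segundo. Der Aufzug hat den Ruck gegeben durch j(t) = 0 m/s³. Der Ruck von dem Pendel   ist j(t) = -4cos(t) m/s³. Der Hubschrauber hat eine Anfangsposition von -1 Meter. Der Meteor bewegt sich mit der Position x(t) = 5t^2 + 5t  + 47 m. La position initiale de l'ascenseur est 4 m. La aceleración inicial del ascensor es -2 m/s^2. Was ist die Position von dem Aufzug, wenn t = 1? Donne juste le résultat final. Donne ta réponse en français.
La réponse est 1.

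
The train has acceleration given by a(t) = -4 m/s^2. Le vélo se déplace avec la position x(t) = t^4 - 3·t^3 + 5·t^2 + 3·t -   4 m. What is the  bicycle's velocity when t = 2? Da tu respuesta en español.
Para resolver esto, necesitamos tomar 1 derivada de nuestra ecuación de la posición x(t) = t^4 - 3·t^3 + 5·t^2 + 3·t - 4. Derivando la posición, obtenemos la velocidad: v(t) = 4·t^3 - 9·t^2 + 10·t + 3. Usando v(t) = 4·t^3 - 9·t^2 + 10·t + 3 y sustituyendo t = 2, encontramos v = 19.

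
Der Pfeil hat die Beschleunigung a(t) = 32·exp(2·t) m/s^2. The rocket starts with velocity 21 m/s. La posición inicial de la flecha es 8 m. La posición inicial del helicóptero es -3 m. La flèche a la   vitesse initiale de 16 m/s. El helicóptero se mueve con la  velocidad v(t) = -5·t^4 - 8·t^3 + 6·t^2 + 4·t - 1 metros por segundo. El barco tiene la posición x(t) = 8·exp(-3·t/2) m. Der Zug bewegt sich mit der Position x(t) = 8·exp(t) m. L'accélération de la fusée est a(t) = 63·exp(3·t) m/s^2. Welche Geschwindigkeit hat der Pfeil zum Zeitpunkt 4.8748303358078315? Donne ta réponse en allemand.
Wir müssen unsere Gleichung für die Beschleunigung a(t) = 32·exp(2·t) 1-mal integrieren. Mit ∫a(t)dt und Anwendung von v(0) = 16, finden wir v(t) = 16·exp(2·t). Wir haben die Geschwindigkeit v(t) = 16·exp(2·t). Durch Einsetzen von t = 4.8748303358078315: v(4.8748303358078315) = 274374.542080544.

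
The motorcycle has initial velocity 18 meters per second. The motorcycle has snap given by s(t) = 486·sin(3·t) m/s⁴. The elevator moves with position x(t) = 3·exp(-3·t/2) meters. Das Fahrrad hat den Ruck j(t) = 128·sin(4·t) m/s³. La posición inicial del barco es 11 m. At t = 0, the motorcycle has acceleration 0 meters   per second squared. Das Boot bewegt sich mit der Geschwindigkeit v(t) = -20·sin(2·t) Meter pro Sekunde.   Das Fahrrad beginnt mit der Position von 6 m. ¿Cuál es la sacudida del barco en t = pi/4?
Partiendo de la velocidad v(t) = -20·sin(2·t), tomamos 2 derivadas. Derivando la velocidad, obtenemos la aceleración: a(t) = -40·cos(2·t). La derivada de la aceleración da la sacudida: j(t) = 80·sin(2·t). Tenemos la sacudida j(t) = 80·sin(2·t). Sustituyendo t = pi/4: j(pi/4) = 80.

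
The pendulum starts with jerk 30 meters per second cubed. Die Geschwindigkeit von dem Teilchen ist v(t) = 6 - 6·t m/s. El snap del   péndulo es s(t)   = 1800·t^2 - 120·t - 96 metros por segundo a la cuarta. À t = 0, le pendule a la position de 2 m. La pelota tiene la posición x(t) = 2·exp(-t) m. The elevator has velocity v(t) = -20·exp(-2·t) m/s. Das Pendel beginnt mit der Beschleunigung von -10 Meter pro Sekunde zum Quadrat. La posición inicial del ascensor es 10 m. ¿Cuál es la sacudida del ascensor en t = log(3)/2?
Para resolver esto, necesitamos tomar 2 derivadas de nuestra ecuación de la velocidad v(t) = -20·exp(-2·t). Tomando d/dt de v(t), encontramos a(t) = 40·exp(-2·t). La derivada de la aceleración da la sacudida: j(t) = -80·exp(-2·t). Tenemos la sacudida j(t) = -80·exp(-2·t). Sustituyendo t = log(3)/2: j(log(3)/2) = -80/3.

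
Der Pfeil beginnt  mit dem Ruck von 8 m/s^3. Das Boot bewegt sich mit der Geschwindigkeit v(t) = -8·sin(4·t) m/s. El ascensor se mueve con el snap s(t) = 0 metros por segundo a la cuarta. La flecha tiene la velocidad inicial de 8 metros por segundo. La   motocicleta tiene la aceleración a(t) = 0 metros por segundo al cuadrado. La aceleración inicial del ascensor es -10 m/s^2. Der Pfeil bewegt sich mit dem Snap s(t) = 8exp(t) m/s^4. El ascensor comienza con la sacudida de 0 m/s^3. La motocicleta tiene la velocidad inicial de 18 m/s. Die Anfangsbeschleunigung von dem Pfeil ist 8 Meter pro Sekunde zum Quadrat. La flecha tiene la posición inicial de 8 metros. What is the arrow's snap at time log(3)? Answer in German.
Mit s(t) = 8·exp(t) und Einsetzen von t = log(3), finden wir s = 24.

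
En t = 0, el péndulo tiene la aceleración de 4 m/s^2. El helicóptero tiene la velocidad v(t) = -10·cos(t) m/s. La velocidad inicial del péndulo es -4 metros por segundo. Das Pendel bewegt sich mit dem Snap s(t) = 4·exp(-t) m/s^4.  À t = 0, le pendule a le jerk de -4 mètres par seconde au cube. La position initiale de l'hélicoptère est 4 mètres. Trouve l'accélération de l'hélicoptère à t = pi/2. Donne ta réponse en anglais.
To solve this, we need to take 1 derivative of our velocity equation v(t) = -10·cos(t). Differentiating velocity, we get acceleration: a(t) = 10·sin(t). From the given acceleration equation a(t) = 10·sin(t), we substitute t = pi/2 to get a = 10.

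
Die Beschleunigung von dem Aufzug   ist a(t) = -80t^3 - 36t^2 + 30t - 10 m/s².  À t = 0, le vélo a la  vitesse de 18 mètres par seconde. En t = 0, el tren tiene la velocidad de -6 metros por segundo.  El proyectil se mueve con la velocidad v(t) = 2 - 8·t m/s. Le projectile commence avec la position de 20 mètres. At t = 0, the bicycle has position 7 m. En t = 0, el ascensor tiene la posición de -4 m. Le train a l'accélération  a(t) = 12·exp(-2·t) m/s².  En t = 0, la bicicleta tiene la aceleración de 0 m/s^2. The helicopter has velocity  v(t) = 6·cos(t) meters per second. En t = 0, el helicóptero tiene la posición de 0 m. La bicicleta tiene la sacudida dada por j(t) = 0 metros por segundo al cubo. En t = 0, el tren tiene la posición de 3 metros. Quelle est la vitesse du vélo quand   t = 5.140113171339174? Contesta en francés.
Pour résoudre ceci, nous devons prendre 2 primitives de notre équation du jerk j(t) = 0. En intégrant le jerk et en utilisant la condition initiale a(0) = 0, nous obtenons a(t) = 0. La primitive de l'accélération, avec v(0) = 18, donne la vitesse: v(t) = 18. Nous avons la vitesse v(t) = 18. En substituant t = 5.140113171339174: v(5.140113171339174) = 18.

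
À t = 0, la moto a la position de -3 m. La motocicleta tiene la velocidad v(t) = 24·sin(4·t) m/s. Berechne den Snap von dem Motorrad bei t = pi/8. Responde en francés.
Nous devons dériver notre équation de la vitesse v(t) = 24·sin(4·t) 3 fois. La dérivée de la vitesse donne l'accélération: a(t) = 96·cos(4·t). En prenant d/dt de a(t), nous trouvons j(t) = -384·sin(4·t). En prenant d/dt de j(t), nous trouvons s(t) = -1536·cos(4·t). Nous avons le snap s(t) = -1536·cos(4·t). En substituant t = pi/8: s(pi/8) = 0.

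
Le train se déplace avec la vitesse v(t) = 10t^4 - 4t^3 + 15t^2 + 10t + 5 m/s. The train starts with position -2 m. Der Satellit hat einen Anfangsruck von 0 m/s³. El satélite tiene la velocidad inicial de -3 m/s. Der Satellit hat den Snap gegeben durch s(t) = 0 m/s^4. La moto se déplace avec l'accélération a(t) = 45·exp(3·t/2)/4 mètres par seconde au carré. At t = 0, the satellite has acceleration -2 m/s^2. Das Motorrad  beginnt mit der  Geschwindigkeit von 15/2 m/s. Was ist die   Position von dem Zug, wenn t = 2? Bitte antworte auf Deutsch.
Ausgehend von der Geschwindigkeit v(t) = 10·t^4 - 4·t^3 + 15·t^2 + 10·t + 5, nehmen wir 1 Stammfunktion. Durch Integration von der Geschwindigkeit und Verwendung der Anfangsbedingung x(0) = -2, erhalten wir x(t) = 2·t^5 - t^4 + 5·t^3 + 5·t^2 + 5·t - 2. Mit x(t) = 2·t^5 - t^4 + 5·t^3 + 5·t^2 + 5·t - 2 und Einsetzen von t = 2, finden wir x = 116.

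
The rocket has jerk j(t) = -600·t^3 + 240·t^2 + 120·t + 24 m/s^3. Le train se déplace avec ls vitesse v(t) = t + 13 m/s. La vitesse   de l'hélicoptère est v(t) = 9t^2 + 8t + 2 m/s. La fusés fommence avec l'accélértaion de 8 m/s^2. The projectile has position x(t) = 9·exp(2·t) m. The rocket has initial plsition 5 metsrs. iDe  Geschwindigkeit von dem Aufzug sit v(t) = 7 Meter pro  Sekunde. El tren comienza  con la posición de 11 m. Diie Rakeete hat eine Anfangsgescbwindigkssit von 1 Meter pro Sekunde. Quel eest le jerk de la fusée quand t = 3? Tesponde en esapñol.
Usando j(t) = -600·t^3 + 240·t^2 + 120·t + 24 y sustituyendo t = 3, encontramos j = -13656.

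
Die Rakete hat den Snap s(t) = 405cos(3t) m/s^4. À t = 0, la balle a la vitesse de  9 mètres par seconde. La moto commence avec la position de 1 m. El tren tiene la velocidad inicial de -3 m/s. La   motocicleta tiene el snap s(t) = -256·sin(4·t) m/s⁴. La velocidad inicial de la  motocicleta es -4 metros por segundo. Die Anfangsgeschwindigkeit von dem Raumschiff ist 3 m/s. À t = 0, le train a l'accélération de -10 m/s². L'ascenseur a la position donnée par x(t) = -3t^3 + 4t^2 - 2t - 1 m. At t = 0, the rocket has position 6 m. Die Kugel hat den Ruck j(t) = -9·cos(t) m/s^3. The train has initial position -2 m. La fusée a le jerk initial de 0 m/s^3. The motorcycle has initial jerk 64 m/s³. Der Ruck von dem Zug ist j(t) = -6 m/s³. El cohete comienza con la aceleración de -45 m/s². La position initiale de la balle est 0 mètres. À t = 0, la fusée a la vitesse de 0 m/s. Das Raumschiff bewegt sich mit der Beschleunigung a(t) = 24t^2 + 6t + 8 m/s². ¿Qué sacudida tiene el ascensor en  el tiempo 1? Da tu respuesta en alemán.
Wir müssen unsere Gleichung für die Position x(t) = -3·t^3 + 4·t^2 - 2·t - 1 3-mal ableiten. Mit d/dt von x(t) finden wir v(t) = -9·t^2 + 8·t - 2. Durch Ableiten von der Geschwindigkeit erhalten wir die Beschleunigung: a(t) = 8 - 18·t. Die Ableitung von der Beschleunigung ergibt den Ruck: j(t) = -18. Wir haben den Ruck j(t) = -18. Durch Einsetzen von t = 1: j(1) = -18.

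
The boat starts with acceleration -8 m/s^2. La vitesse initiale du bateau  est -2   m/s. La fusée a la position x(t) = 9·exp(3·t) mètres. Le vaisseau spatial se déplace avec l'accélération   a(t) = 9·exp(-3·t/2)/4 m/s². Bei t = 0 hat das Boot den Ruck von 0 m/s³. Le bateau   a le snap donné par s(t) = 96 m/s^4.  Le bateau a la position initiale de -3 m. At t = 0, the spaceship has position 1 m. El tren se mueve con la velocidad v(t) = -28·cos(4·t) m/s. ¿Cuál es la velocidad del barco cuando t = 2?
Para resolver esto, necesitamos tomar 3 antiderivadas de nuestra ecuación del snap s(t) = 96. La integral del snap es la sacudida. Usando j(0) = 0, obtenemos j(t) = 96·t. Integrando la sacudida y usando la condición inicial a(0) = -8, obtenemos a(t) = 48·t^2 - 8. La antiderivada de la aceleración es la velocidad. Usando v(0) = -2, obtenemos v(t) = 16·t^3 - 8·t - 2. De la ecuación de la velocidad v(t) = 16·t^3 - 8·t - 2, sustituimos t = 2 para obtener v = 110.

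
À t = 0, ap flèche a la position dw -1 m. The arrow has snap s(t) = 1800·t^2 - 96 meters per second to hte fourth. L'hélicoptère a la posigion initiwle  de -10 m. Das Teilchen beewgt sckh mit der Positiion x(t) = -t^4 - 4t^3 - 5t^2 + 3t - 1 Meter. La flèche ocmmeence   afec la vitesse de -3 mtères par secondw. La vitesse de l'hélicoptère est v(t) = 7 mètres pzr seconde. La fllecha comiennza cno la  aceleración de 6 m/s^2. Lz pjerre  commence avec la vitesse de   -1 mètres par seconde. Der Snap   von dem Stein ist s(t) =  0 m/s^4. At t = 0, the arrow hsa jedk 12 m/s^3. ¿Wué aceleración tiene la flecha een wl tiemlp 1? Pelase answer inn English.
Starting from snap s(t) = 1800·t^2 - 96, we take 2 integrals. The integral of snap is jerk. Using j(0) = 12, we get j(t) = 600·t^3 - 96·t + 12. The antiderivative of jerk is acceleration. Using a(0) = 6, we get a(t) = 150·t^4 - 48·t^2 + 12·t + 6. Using a(t) = 150·t^4 - 48·t^2 + 12·t + 6 and substituting t = 1, we find a = 120.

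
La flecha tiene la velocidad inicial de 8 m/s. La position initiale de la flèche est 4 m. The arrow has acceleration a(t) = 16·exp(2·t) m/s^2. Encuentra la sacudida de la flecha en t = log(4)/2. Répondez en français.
Nous devons dériver notre équation de l'accélération a(t) = 16·exp(2·t) 1 fois. La dérivée de l'accélération donne le jerk: j(t) = 32·exp(2·t). En utilisant j(t) = 32·exp(2·t) et en substituant t = log(4)/2, nous trouvons j = 128.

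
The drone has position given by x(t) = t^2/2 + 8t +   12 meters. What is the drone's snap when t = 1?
To solve this, we need to take 4 derivatives of our position equation x(t) = t^2/2 + 8·t + 12. Taking d/dt of x(t), we find v(t) = t + 8. Taking d/dt of v(t), we find a(t) = 1. Taking d/dt of a(t), we find j(t) = 0. Taking d/dt of j(t), we find s(t) = 0. From the given snap equation s(t) = 0, we substitute t = 1 to get s = 0.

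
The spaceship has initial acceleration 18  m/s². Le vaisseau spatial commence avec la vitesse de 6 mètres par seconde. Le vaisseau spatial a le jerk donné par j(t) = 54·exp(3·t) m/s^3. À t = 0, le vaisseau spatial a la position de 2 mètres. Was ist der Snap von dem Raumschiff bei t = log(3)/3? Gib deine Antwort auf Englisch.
Starting from jerk j(t) = 54·exp(3·t), we take 1 derivative. The derivative of jerk gives snap: s(t) = 162·exp(3·t). We have snap s(t) = 162·exp(3·t). Substituting t = log(3)/3: s(log(3)/3) = 486.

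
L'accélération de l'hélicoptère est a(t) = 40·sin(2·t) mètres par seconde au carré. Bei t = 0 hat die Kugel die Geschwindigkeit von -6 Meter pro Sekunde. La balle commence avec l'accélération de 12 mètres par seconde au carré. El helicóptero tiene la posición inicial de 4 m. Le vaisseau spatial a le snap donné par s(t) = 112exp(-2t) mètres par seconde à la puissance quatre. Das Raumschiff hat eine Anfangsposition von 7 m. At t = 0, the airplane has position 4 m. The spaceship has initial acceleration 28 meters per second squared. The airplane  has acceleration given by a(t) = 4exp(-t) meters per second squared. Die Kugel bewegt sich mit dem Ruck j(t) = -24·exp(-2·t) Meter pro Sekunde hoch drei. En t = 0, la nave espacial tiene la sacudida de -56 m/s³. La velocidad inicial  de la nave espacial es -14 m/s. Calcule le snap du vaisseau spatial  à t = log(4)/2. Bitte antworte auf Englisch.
Using s(t) = 112·exp(-2·t) and substituting t = log(4)/2, we find s = 28.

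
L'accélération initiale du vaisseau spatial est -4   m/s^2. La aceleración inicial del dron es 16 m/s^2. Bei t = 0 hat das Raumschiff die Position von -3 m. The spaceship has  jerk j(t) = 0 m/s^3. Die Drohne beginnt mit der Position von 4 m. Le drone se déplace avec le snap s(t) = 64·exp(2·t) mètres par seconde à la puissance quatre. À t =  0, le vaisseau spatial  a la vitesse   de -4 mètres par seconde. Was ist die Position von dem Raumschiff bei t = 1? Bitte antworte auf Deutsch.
Um dies zu lösen, müssen wir 3 Integrale unserer Gleichung für den Ruck j(t) = 0 finden. Mit ∫j(t)dt und Anwendung von a(0) = -4, finden wir a(t) = -4. Die Stammfunktion von der Beschleunigung ist die Geschwindigkeit. Mit v(0) = -4 erhalten wir v(t) = -4·t - 4. Das Integral von der Geschwindigkeit ist die Position. Mit x(0) = -3 erhalten wir x(t) = -2·t^2 - 4·t - 3. Wir haben die Position x(t) = -2·t^2 - 4·t - 3. Durch Einsetzen von t = 1: x(1) = -9.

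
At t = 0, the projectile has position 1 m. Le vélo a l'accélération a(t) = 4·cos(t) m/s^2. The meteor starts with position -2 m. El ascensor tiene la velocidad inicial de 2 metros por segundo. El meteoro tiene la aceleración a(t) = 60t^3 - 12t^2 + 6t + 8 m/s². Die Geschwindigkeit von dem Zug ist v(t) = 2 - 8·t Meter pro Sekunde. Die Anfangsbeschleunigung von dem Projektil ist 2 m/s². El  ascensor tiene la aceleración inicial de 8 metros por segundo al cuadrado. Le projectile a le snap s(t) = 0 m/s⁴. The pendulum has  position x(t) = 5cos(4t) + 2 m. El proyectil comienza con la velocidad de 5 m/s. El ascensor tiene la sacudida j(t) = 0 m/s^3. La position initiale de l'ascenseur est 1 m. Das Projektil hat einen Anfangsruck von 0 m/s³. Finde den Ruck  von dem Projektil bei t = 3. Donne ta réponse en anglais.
Starting from snap s(t) = 0, we take 1 antiderivative. The antiderivative of snap, with j(0) = 0, gives jerk: j(t) = 0. From the given jerk equation j(t) = 0, we substitute t = 3 to get j = 0.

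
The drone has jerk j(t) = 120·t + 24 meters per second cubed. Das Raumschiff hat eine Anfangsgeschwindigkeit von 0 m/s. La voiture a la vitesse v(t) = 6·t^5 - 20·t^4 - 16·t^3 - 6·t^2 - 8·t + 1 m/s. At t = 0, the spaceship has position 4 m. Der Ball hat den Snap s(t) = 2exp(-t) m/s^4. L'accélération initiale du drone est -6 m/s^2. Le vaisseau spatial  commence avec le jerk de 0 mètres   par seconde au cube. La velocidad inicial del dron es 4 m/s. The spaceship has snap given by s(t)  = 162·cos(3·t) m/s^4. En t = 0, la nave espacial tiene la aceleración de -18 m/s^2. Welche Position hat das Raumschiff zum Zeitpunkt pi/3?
Um dies zu lösen, müssen wir 4 Integrale unserer Gleichung für den Snap s(t) = 162·cos(3·t) finden. Durch Integration von dem Snap und Verwendung der Anfangsbedingung j(0) = 0, erhalten wir j(t) = 54·sin(3·t). Die Stammfunktion von dem Ruck, mit a(0) = -18, ergibt die Beschleunigung: a(t) = -18·cos(3·t). Das Integral von der Beschleunigung ist die Geschwindigkeit. Mit v(0) = 0 erhalten wir v(t) = -6·sin(3·t). Die Stammfunktion von der Geschwindigkeit ist die Position. Mit x(0) = 4 erhalten wir x(t) = 2·cos(3·t) + 2. Aus der Gleichung für die Position x(t) = 2·cos(3·t) + 2, setzen wir t = pi/3 ein und erhalten x = 0.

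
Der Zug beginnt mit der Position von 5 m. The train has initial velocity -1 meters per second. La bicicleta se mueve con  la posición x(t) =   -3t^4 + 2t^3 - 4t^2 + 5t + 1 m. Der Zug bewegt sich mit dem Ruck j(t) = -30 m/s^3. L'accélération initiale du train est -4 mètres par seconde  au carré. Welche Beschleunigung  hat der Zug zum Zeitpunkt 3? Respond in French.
En partant du jerk j(t) = -30, nous prenons 1 primitive. L'intégrale du jerk, avec a(0) = -4, donne l'accélération: a(t) = -30·t - 4. En utilisant a(t) = -30·t - 4 et en substituant t = 3, nous trouvons a = -94.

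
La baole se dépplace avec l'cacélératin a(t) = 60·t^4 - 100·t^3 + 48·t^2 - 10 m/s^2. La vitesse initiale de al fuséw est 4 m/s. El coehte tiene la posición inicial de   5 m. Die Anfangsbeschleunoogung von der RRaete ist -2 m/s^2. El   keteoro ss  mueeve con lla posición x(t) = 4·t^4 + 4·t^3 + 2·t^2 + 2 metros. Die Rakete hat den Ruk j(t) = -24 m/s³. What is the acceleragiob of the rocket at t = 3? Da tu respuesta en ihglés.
To find the answer, we compute 1 antiderivative of j(t) = -24. Taking ∫j(t)dt and applying a(0) = -2, we find a(t) = -24·t - 2. We have acceleration a(t) = -24·t - 2. Substituting t = 3: a(3) = -74.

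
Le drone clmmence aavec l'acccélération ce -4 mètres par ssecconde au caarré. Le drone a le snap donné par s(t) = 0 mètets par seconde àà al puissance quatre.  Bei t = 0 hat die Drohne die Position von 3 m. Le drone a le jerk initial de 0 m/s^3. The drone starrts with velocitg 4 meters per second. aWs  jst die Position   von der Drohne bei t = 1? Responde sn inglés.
We need to integrate our snap equation s(t) = 0 4 times. Finding the integral of s(t) and using j(0) = 0: j(t) = 0. Finding the integral of j(t) and using a(0) = -4: a(t) = -4. The integral of acceleration is velocity. Using v(0) = 4, we get v(t) = 4 - 4·t. The integral of velocity is position. Using x(0) = 3, we get x(t) = -2·t^2 + 4·t + 3. Using x(t) = -2·t^2 + 4·t + 3 and substituting t = 1, we find x = 5.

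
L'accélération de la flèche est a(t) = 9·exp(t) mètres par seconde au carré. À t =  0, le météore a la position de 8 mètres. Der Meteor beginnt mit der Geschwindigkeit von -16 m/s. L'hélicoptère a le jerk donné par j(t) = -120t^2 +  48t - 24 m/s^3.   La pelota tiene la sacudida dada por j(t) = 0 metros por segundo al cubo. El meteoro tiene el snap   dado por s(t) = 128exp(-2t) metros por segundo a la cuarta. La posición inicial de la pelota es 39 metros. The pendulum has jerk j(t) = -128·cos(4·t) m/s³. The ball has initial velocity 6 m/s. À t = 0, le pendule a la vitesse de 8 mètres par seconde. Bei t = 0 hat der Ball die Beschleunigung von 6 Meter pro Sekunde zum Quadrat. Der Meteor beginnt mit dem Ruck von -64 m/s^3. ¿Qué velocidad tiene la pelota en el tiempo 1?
Necesitamos integrar nuestra ecuación de la sacudida j(t) = 0 2 veces. La integral de la sacudida, con a(0) = 6, da la aceleración: a(t) = 6. La integral de la aceleración es la velocidad. Usando v(0) = 6, obtenemos v(t) = 6·t + 6. Tenemos la velocidad v(t) = 6·t + 6. Sustituyendo t = 1: v(1) = 12.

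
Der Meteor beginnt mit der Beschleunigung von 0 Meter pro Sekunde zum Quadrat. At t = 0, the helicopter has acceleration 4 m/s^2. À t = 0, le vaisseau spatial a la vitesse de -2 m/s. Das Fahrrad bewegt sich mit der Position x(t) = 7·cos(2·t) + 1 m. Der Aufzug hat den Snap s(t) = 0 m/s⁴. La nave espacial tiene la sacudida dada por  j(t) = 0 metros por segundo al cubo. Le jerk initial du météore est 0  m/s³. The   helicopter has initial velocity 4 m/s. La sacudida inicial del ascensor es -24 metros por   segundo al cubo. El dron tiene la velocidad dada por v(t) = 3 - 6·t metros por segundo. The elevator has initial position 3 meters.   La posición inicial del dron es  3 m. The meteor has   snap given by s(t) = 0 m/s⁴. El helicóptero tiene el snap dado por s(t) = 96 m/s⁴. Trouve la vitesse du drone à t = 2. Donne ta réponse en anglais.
From the given velocity equation v(t) = 3 - 6·t, we substitute t = 2 to get v = -9.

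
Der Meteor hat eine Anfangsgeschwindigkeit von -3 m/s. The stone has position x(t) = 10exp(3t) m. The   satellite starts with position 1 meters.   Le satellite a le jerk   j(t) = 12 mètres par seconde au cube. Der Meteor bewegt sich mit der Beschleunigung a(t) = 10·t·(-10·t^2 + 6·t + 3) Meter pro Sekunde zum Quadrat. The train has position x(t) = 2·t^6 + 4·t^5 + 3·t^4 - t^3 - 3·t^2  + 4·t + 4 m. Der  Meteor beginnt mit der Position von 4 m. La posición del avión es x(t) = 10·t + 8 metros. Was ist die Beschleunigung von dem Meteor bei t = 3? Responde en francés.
En utilisant a(t) = 10·t·(-10·t^2 + 6·t + 3) et en substituant t = 3, nous trouvons a = -2070.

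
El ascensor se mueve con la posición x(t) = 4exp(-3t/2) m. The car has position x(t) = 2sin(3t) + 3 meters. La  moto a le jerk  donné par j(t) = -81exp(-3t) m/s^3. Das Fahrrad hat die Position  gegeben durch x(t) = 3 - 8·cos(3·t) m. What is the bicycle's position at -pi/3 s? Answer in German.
Aus der Gleichung für die Position x(t) = 3 - 8·cos(3·t), setzen wir t = -pi/3 ein und erhalten x = 11.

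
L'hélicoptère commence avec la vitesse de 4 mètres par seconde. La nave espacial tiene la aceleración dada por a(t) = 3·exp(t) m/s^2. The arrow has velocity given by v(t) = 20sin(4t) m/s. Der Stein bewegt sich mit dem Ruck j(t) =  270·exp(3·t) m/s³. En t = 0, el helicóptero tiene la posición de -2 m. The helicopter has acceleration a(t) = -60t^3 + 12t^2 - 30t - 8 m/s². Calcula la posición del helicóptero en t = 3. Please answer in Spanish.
Necesitamos integrar nuestra ecuación de la aceleración a(t) = -60·t^3 + 12·t^2 - 30·t - 8 2 veces. La antiderivada de la aceleración es la velocidad. Usando v(0) = 4, obtenemos v(t) = -15·t^4 + 4·t^3 - 15·t^2 - 8·t + 4. Tomando ∫v(t)dt y aplicando x(0) = -2, encontramos x(t) = -3·t^5 + t^4 - 5·t^3 - 4·t^2 + 4·t - 2. Tenemos la posición x(t) = -3·t^5 + t^4 - 5·t^3 - 4·t^2 + 4·t - 2. Sustituyendo t = 3: x(3) = -809.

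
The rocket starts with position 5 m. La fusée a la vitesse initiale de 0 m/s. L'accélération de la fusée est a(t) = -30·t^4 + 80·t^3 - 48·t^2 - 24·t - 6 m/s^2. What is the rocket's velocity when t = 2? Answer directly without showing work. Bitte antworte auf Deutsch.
v(2) = -60.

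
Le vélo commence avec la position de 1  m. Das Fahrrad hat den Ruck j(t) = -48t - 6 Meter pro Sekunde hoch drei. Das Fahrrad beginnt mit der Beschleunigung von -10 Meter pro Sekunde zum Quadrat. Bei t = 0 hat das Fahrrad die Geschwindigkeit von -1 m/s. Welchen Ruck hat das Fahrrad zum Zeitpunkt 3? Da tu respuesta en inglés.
From the given jerk equation j(t) = -48·t - 6, we substitute t = 3 to get j = -150.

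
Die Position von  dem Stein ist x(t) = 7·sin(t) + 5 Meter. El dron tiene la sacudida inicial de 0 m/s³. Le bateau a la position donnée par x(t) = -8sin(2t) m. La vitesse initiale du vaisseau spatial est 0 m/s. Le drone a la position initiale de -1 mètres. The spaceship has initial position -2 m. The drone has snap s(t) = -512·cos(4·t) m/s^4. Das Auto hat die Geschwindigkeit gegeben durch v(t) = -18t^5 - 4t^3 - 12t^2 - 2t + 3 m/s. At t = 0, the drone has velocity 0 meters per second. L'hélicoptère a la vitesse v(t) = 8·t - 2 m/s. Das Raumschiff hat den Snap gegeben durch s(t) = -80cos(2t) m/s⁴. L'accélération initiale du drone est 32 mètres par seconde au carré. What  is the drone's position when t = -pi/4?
We must find the integral of our snap equation s(t) = -512·cos(4·t) 4 times. The integral of snap, with j(0) = 0, gives jerk: j(t) = -128·sin(4·t). The integral of jerk, with a(0) = 32, gives acceleration: a(t) = 32·cos(4·t). Taking ∫a(t)dt and applying v(0) = 0, we find v(t) = 8·sin(4·t). Integrating velocity and using the initial condition x(0) = -1, we get x(t) = 1 - 2·cos(4·t). Using x(t) = 1 - 2·cos(4·t) and substituting t = -pi/4, we find x = 3.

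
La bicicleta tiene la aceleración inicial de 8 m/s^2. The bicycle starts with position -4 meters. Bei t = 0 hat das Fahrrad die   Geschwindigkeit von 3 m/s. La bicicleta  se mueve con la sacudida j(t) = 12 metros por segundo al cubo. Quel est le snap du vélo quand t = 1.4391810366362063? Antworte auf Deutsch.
Um dies zu lösen, müssen wir 1 Ableitung unserer Gleichung für den Ruck j(t) = 12 nehmen. Durch Ableiten von dem Ruck erhalten wir den Snap: s(t) = 0. Wir haben den Snap s(t) = 0. Durch Einsetzen von t = 1.4391810366362063: s(1.4391810366362063) = 0.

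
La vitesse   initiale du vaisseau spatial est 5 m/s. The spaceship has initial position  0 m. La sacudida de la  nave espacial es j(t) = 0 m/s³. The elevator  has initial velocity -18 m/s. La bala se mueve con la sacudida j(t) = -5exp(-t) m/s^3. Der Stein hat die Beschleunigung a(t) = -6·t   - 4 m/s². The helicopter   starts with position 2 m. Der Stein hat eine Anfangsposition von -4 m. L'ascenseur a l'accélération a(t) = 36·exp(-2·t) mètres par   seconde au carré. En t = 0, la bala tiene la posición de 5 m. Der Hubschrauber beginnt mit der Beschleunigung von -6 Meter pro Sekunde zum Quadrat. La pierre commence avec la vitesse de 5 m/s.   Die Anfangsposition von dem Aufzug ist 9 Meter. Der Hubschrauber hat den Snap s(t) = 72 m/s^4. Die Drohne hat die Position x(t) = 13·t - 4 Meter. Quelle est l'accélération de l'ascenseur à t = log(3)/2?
De l'équation de l'accélération a(t) = 36·exp(-2·t), nous substituons t = log(3)/2 pour obtenir a = 12.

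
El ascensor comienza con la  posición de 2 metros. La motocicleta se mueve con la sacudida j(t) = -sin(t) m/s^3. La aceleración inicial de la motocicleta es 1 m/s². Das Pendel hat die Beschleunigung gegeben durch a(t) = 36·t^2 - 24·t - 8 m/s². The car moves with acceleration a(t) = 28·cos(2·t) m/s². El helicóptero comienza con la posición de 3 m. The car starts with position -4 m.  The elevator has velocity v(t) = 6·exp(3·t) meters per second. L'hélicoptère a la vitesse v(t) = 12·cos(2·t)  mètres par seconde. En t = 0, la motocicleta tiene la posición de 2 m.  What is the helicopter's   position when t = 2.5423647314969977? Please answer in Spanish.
Partiendo de la velocidad v(t) = 12·cos(2·t), tomamos 1 antiderivada. La antiderivada de la velocidad es la posición. Usando x(0) = 3, obtenemos x(t) = 6·sin(2·t) + 3. Usando x(t) = 6·sin(2·t) + 3 y sustituyendo t = 2.5423647314969977, encontramos x = -2.58887062902800.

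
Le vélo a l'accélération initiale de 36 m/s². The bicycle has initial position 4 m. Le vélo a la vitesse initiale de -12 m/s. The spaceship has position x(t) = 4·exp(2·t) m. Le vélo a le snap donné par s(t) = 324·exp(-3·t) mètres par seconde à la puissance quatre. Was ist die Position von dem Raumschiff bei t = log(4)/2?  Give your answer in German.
Wir haben die Position x(t) = 4·exp(2·t). Durch Einsetzen von t = log(4)/2: x(log(4)/2) = 16.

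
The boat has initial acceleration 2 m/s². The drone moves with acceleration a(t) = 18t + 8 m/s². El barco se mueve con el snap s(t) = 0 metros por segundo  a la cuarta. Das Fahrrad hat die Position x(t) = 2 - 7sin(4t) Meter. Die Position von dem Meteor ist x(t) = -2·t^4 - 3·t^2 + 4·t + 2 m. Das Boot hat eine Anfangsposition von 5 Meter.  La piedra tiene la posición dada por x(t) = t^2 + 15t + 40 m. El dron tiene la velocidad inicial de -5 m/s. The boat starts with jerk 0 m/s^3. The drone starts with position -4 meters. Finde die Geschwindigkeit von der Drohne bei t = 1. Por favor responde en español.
Debemos encontrar la antiderivada de nuestra ecuación de la aceleración a(t) = 18·t + 8 1 vez. La antiderivada de la aceleración, con v(0) = -5, da la velocidad: v(t) = 9·t^2 + 8·t - 5. Usando v(t) = 9·t^2 + 8·t - 5 y sustituyendo t = 1, encontramos v = 12.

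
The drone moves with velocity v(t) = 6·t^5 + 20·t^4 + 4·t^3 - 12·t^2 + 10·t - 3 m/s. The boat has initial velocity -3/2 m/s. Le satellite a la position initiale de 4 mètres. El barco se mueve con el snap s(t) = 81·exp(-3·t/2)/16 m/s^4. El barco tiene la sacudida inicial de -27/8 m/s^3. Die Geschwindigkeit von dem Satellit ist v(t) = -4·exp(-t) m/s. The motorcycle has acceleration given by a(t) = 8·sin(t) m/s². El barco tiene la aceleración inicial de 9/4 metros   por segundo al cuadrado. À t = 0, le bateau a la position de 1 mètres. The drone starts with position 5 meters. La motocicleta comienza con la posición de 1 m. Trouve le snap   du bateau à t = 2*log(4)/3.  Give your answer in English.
We have snap s(t) = 81·exp(-3·t/2)/16. Substituting t = 2*log(4)/3: s(2*log(4)/3) = 81/64.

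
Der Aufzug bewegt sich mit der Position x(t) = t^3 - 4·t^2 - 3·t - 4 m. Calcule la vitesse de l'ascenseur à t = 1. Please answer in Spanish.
Partiendo de la posición x(t) = t^3 - 4·t^2 - 3·t - 4, tomamos 1 derivada. Derivando la posición, obtenemos la velocidad: v(t) = 3·t^2 - 8·t - 3. Tenemos la velocidad v(t) = 3·t^2 - 8·t - 3. Sustituyendo t = 1: v(1) = -8.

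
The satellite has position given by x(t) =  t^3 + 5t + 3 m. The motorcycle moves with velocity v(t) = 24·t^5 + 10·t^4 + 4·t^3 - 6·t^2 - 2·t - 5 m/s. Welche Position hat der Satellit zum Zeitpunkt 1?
Wir haben die Position x(t) = t^3 + 5·t + 3. Durch Einsetzen von t = 1: x(1) = 9.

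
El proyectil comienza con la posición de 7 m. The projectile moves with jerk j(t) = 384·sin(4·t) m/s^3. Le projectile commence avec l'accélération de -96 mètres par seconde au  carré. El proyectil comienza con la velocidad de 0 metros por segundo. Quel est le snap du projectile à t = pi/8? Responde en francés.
Pour résoudre ceci, nous devons prendre 1 dérivée de notre équation du jerk j(t) = 384·sin(4·t). En dérivant le jerk, nous obtenons le snap: s(t) = 1536·cos(4·t). De l'équation du snap s(t) = 1536·cos(4·t), nous substituons t = pi/8 pour obtenir s = 0.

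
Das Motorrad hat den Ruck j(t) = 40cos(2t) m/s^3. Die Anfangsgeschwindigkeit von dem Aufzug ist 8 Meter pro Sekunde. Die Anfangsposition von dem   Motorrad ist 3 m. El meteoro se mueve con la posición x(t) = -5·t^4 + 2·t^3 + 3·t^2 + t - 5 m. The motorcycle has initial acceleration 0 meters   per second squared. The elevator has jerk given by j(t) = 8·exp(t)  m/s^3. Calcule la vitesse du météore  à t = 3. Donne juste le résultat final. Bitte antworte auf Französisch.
La réponse est -467.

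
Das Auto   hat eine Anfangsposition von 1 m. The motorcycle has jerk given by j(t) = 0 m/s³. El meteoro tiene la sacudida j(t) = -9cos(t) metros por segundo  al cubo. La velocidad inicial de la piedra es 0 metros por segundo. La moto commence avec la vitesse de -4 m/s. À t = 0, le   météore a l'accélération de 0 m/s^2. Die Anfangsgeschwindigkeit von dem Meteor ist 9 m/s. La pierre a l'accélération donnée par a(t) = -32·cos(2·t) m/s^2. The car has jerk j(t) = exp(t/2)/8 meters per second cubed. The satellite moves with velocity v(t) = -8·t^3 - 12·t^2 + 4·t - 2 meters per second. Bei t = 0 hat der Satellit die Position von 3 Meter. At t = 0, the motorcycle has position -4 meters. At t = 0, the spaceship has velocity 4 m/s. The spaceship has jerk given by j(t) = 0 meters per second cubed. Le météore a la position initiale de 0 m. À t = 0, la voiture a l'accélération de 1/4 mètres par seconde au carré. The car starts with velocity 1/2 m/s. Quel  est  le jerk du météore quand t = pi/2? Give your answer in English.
From the given jerk equation j(t) = -9·cos(t), we substitute t = pi/2 to get j = 0.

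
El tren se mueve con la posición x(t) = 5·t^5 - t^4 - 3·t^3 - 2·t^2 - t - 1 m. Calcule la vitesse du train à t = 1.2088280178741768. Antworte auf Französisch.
Pour résoudre ceci, nous devons prendre 1 dérivée de notre équation de la position x(t) = 5·t^5 - t^4 - 3·t^3 - 2·t^2 - t - 1. En dérivant la position, nous obtenons la vitesse: v(t) = 25·t^4 - 4·t^3 - 9·t^2 - 4·t - 1. En utilisant v(t) = 25·t^4 - 4·t^3 - 9·t^2 - 4·t - 1 et en substituant t = 1.2088280178741768, nous trouvons v = 27.3300261113314.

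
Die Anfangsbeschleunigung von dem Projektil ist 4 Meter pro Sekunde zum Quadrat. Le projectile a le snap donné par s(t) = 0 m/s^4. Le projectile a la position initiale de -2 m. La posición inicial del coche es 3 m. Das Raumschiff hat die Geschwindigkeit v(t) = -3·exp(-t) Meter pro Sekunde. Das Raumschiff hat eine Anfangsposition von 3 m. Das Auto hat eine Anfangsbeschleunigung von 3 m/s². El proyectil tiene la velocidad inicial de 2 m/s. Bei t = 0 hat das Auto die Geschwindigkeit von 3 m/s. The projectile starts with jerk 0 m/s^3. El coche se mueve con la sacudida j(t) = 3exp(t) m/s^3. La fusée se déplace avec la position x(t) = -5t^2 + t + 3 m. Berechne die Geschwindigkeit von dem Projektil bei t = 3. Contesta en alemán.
Ausgehend von dem Snap s(t) = 0, nehmen wir 3 Stammfunktionen. Die Stammfunktion von dem Snap, mit j(0) = 0, ergibt den Ruck: j(t) = 0. Das Integral von dem Ruck, mit a(0) = 4, ergibt die Beschleunigung: a(t) = 4. Mit ∫a(t)dt und Anwendung von v(0) = 2, finden wir v(t) = 4·t + 2. Mit v(t) = 4·t + 2 und Einsetzen von t = 3, finden wir v = 14.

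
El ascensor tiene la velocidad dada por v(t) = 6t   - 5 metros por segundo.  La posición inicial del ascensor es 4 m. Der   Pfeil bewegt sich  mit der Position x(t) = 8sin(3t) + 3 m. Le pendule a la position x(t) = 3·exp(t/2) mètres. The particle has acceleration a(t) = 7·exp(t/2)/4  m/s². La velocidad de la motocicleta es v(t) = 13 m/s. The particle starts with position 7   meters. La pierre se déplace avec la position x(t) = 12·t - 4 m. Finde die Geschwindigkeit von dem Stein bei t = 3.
Ausgehend von der Position x(t) = 12·t - 4, nehmen wir 1 Ableitung. Die Ableitung von der Position ergibt die Geschwindigkeit: v(t) = 12. Mit v(t) = 12 und Einsetzen von t = 3, finden wir v = 12.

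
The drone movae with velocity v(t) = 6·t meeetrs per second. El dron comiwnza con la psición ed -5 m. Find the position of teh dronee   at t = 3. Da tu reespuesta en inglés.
We must find the antiderivative of our velocity equation v(t) = 6·t 1 time. Integrating velocity and using the initial condition x(0) = -5, we get x(t) = 3·t^2 - 5. Using x(t) = 3·t^2 - 5 and substituting t = 3, we find x = 22.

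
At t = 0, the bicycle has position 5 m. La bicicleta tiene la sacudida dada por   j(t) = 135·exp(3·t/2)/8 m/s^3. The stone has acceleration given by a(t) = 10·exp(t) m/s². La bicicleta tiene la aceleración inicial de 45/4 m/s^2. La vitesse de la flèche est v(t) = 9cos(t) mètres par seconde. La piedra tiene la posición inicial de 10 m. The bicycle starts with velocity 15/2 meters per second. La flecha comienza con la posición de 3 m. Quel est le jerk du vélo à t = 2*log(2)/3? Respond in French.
Nous avons le jerk j(t) = 135·exp(3·t/2)/8. En substituant t = 2*log(2)/3: j(2*log(2)/3) = 135/4.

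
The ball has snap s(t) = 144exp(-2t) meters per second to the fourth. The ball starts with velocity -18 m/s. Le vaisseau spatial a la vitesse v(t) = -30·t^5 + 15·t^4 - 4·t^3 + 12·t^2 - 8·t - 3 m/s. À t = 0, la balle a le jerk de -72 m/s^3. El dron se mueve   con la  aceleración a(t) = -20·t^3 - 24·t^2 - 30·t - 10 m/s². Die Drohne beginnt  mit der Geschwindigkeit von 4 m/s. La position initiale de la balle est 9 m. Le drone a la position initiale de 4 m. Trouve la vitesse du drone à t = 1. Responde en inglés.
To solve this, we need to take 1 antiderivative of our acceleration equation a(t) = -20·t^3 - 24·t^2 - 30·t - 10. Finding the antiderivative of a(t) and using v(0) = 4: v(t) = -5·t^4 - 8·t^3 - 15·t^2 - 10·t + 4. From the given velocity equation v(t) = -5·t^4 - 8·t^3 - 15·t^2 - 10·t + 4, we substitute t = 1 to get v = -34.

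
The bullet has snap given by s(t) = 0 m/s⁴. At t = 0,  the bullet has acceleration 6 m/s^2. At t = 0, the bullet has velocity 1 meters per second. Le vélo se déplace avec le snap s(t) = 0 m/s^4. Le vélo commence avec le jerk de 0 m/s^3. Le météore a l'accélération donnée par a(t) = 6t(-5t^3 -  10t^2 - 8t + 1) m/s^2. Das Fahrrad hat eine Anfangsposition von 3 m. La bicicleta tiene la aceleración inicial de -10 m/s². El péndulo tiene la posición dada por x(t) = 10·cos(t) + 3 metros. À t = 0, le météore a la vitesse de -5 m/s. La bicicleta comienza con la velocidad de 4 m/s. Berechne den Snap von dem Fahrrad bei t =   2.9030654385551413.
Mit s(t) = 0 und Einsetzen von t = 2.9030654385551413, finden wir s = 0.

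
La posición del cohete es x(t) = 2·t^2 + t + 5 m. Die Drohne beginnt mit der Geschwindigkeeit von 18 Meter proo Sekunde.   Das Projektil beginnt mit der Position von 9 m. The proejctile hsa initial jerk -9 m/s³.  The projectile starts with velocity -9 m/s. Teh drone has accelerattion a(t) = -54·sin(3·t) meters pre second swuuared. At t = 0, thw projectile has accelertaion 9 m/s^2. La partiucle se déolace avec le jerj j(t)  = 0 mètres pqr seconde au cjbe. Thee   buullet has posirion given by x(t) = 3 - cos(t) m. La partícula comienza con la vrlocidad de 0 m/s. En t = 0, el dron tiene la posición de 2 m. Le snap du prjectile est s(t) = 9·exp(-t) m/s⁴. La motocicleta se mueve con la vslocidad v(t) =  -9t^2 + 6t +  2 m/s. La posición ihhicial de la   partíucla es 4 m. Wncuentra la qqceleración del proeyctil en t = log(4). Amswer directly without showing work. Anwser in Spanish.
a(log(4)) = 9/4.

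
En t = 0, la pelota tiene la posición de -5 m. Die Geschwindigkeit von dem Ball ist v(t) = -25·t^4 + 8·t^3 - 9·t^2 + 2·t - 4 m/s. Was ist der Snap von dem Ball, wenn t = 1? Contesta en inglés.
Starting from velocity v(t) = -25·t^4 + 8·t^3 - 9·t^2 + 2·t - 4, we take 3 derivatives. Taking d/dt of v(t), we find a(t) = -100·t^3 + 24·t^2 - 18·t + 2. Differentiating acceleration, we get jerk: j(t) = -300·t^2 + 48·t - 18. The derivative of jerk gives snap: s(t) = 48 - 600·t. Using s(t) = 48 - 600·t and substituting t = 1, we find s = -552.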